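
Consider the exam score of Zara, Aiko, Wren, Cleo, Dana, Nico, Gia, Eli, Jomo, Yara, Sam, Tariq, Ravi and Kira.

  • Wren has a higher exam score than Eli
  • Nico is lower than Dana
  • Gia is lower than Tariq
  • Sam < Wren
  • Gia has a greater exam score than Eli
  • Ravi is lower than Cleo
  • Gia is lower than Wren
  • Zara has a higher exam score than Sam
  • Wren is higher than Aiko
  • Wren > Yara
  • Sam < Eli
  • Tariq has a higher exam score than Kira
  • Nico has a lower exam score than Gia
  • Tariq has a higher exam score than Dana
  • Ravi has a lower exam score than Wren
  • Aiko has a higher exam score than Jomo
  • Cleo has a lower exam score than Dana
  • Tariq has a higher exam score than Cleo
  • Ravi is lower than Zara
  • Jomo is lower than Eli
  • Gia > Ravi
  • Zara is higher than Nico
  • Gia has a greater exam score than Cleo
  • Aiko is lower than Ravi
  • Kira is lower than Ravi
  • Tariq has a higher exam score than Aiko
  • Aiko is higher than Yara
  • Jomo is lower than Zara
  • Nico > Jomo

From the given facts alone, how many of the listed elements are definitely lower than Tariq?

11

From Tariq the given relations immediately reach Kira, Aiko, Cleo, Gia, Dana.
From those, Jomo, Yara, Ravi, Nico, Eli — 10 in total.
From those, Sam — 11 in total.
Nothing else is reachable below Tariq; 11 in all.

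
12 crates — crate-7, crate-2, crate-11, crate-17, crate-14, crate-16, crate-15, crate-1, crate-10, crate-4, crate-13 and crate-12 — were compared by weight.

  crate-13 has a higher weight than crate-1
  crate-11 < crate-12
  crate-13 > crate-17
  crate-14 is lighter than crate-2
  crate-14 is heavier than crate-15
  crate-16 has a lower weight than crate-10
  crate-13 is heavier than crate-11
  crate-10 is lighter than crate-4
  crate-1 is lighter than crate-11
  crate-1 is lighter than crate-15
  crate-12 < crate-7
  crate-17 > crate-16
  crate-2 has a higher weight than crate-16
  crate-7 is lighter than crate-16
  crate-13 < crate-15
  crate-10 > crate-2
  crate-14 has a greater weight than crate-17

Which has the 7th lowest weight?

Piecing the relations together gives one ordering: crate-1 < crate-11 < crate-12 < crate-7 < crate-16 < crate-17 < crate-13 < crate-15 < crate-14 < crate-2 < crate-10 < crate-4.
The 7th smallest is crate-13.

crate-13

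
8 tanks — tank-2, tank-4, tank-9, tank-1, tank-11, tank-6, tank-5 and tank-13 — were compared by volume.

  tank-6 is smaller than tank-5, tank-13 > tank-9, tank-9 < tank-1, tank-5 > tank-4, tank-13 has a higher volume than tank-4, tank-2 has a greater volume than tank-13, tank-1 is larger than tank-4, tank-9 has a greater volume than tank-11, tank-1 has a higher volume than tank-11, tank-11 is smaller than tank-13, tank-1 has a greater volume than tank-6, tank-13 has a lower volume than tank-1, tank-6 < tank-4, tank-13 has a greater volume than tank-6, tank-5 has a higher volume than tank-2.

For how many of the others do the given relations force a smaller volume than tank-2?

5

From tank-2 the given relations immediately reach tank-13.
From those, tank-6, tank-11, tank-9, tank-4 — 5 in total.
Nothing else is reachable below tank-2; 5 in all.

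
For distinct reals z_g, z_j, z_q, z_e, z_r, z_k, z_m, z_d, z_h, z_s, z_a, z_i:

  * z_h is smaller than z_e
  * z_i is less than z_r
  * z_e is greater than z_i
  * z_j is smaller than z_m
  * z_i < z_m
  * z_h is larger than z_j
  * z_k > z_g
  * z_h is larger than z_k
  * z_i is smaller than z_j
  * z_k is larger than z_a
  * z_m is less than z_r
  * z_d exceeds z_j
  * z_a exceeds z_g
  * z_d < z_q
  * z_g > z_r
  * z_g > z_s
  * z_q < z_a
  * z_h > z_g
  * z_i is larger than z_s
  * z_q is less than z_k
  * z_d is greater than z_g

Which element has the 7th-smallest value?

z_d

The consecutive relations fix a unique order: z_s < z_i < z_j < z_m < z_r < z_g < z_d < z_q < z_a < z_k < z_h < z_e.
The 7th smallest is z_d.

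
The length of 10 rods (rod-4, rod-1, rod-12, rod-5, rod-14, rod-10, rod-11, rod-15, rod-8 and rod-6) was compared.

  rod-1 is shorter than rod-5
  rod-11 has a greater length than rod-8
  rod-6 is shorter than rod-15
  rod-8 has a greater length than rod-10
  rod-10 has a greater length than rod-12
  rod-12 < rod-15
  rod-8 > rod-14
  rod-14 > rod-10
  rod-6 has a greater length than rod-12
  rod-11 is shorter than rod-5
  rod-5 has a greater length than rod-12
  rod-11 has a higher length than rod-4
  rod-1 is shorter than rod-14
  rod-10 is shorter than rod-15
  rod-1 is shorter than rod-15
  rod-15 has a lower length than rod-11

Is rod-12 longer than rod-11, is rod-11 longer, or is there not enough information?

rod-12 < rod-10 < rod-14 < rod-8 < rod-11, by transitivity through rod-10, rod-14, rod-8.
So rod-11 is longer.

rod-11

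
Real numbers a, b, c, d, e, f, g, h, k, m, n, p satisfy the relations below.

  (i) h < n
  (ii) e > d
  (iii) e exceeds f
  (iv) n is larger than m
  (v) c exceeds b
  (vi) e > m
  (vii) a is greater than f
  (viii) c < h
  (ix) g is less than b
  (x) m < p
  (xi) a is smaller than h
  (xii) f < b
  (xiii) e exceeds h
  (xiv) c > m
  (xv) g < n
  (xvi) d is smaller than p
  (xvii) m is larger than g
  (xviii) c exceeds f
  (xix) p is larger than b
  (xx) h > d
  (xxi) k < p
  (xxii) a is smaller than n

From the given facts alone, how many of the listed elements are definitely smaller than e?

8

The elements the relations force below e are g, f, m, b, a, d, c, h — no chain reaches any other.
That is 8.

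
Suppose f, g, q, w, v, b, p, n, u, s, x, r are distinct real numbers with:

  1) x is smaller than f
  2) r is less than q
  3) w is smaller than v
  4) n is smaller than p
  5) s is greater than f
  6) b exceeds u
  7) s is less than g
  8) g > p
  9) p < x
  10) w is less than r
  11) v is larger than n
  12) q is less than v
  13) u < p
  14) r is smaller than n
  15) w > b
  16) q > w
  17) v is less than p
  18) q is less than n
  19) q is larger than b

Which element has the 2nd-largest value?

Piecing the relations together gives one ordering: u < b < w < r < q < n < v < p < x < f < s < g.
Counting 2 from the largest end gives s.

s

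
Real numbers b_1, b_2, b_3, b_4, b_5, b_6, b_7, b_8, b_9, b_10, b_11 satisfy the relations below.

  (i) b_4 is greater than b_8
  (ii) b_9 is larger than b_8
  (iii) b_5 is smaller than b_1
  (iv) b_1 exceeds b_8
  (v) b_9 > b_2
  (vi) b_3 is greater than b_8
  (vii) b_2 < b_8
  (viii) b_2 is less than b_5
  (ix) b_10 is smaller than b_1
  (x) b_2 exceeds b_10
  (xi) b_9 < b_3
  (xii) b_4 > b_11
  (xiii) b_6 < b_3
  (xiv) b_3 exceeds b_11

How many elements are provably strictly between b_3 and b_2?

2

The relations place b_2 below b_3. An element lies strictly between them when it is forced above b_2 and also forced below b_3.
Above b_2: {b_8, b_4, b_9, b_5, b_1}. Below b_3: {b_11, b_10, b_6, b_8, b_9}.
Intersection: {b_8, b_9} — 2.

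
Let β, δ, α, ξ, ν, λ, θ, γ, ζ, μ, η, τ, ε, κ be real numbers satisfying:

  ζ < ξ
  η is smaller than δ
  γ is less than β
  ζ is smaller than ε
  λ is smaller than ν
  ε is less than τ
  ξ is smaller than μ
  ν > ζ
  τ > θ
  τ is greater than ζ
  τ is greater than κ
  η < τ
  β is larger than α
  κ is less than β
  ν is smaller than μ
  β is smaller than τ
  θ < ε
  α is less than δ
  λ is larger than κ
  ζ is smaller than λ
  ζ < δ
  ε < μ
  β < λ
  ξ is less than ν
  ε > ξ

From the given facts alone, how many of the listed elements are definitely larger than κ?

5

From κ the given relations immediately reach β, λ, τ.
From those, ν — 4 in total.
From those, μ — 5 in total.
Nothing else is reachable above κ; 5 in all.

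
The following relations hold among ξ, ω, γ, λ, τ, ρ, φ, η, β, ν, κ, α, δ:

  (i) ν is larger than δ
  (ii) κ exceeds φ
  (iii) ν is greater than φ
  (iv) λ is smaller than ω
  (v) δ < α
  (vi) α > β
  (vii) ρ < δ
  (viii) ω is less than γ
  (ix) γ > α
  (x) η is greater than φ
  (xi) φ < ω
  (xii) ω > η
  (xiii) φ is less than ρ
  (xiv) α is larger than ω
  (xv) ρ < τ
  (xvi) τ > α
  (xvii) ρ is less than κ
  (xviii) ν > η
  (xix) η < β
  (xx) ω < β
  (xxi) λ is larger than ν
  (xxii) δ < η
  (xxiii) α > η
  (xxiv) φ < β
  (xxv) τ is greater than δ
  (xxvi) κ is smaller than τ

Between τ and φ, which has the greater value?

The relevant relations are φ < ρ; ρ < δ; δ < ν; ν < λ; λ < ω; ω < β; β < α; α < τ.
Chaining these gives φ < ρ < δ < ν < λ < ω < β < α < τ.
So φ < τ; τ is the larger of the two.

τ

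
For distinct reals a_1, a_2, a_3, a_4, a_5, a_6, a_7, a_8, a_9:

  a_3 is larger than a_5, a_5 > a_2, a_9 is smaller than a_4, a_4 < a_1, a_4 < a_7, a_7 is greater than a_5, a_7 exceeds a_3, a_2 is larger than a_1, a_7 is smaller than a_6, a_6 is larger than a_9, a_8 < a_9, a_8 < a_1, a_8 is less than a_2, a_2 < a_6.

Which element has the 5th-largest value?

The consecutive relations fix a unique order: a_8 < a_9 < a_4 < a_1 < a_2 < a_5 < a_3 < a_7 < a_6.
The 5th largest is a_2.

a_2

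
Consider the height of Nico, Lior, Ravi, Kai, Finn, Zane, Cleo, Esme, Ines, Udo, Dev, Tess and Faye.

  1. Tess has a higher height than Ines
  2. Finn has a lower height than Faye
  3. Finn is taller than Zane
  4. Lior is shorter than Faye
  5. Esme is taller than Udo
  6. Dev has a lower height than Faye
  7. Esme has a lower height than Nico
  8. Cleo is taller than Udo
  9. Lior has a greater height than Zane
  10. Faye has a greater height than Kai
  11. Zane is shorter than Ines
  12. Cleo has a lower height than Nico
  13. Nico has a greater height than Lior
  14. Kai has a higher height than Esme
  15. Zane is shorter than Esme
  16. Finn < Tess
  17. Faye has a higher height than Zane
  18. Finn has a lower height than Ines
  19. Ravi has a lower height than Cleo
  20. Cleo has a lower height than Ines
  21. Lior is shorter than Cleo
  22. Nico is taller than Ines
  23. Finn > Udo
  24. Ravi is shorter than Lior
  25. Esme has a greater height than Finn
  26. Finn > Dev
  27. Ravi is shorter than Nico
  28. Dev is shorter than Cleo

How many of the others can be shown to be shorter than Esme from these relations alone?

The elements the relations force below Esme are Zane, Dev, Udo, Finn — no chain reaches any other.
That is 4.

4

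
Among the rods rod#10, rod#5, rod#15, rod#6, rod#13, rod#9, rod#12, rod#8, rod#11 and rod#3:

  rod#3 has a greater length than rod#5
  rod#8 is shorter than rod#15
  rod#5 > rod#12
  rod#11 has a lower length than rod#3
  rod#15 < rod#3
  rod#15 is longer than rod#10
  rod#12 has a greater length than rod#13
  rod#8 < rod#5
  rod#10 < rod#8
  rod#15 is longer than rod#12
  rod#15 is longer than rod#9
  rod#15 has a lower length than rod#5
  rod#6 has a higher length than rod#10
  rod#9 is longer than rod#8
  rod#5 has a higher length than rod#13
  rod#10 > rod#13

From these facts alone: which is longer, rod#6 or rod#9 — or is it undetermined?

Following every chain through rod#9: above rod#9 we get rod#15, rod#5, rod#3; below rod#9 we get rod#13, rod#10, rod#8.
rod#6 is not reached, and no chain runs the other way from rod#6 to rod#9.
So the given relations leave the order of rod#9 and rod#6 undetermined.

undetermined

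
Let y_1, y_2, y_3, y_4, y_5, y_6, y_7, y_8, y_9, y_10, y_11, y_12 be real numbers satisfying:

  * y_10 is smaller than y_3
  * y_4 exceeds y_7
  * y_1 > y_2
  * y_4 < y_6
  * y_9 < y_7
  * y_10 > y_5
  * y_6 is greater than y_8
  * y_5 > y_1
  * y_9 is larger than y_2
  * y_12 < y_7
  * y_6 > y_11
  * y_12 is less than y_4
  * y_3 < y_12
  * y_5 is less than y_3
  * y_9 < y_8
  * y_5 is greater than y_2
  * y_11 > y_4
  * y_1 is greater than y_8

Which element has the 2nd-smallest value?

Piecing the relations together gives one ordering: y_2 < y_9 < y_8 < y_1 < y_5 < y_10 < y_3 < y_12 < y_7 < y_4 < y_11 < y_6.
Counting 2 from the smallest end gives y_9.

y_9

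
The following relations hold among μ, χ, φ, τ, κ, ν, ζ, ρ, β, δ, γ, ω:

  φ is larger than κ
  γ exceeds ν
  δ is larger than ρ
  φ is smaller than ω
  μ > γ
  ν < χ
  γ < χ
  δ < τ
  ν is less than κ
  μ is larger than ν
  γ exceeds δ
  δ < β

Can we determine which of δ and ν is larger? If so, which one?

Following every chain through ν: above ν we get κ, γ, φ, μ, χ, ω.
δ is not reached, and no chain runs the other way from δ to ν.
So the given relations leave the order of ν and δ undetermined.

undetermined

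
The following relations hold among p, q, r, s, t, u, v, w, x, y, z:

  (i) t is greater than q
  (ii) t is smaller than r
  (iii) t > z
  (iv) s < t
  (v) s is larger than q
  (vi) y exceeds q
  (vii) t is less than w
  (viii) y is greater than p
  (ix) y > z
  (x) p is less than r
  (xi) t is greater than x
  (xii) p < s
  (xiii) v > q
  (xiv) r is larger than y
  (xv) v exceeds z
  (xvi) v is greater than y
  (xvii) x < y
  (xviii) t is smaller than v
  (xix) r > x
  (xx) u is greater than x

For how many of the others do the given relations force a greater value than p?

From p the given relations immediately reach s, y, r.
From those, t, v — 5 in total.
From those, w — 6 in total.
Nothing else is reachable above p; 6 in all.

6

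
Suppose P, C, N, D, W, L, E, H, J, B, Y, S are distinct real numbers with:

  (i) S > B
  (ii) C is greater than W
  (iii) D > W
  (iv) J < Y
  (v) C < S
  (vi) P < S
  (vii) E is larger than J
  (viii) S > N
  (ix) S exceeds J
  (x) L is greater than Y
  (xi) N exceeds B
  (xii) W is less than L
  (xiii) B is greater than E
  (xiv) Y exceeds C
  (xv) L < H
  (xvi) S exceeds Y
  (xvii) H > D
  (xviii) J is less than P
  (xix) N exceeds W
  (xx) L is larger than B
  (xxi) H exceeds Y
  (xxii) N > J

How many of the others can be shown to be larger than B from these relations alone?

From B the given relations immediately reach N, S, L.
From those, H — 4 in total.
Nothing else is reachable above B; 4 in all.

4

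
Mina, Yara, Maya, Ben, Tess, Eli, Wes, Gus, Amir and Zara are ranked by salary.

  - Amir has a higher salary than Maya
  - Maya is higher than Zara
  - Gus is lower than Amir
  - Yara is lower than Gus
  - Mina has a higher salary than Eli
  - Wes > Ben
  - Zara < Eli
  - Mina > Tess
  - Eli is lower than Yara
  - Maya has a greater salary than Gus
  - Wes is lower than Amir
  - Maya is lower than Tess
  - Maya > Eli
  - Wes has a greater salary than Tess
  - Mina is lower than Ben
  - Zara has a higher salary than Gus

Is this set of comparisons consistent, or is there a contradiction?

Chaining the given relations yields Zara < Eli < Yara < Gus, so Zara < Gus. But one relation states Gus < Zara. These cannot both hold.

inconsistent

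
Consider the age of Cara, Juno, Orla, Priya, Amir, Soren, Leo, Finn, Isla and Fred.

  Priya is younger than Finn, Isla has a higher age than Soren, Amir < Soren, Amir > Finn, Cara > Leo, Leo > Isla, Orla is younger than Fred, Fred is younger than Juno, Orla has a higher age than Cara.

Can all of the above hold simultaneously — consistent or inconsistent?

consistent

The single ordering Priya < Finn < Amir < Soren < Isla < Leo < Cara < Orla < Fred < Juno satisfies every listed relation, so no contradiction arises.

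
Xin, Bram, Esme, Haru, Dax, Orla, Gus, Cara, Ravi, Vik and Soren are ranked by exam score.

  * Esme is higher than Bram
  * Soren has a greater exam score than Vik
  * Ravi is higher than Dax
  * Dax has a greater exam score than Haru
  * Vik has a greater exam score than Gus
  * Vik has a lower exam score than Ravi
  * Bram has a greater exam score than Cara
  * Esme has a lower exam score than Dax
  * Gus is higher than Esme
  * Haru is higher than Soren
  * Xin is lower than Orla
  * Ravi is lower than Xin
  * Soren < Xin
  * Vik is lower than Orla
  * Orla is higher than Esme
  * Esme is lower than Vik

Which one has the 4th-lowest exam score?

Gus

The consecutive relations fix a unique order: Cara < Bram < Esme < Gus < Vik < Soren < Haru < Dax < Ravi < Xin < Orla.
Counting 4 from the smallest end gives Gus.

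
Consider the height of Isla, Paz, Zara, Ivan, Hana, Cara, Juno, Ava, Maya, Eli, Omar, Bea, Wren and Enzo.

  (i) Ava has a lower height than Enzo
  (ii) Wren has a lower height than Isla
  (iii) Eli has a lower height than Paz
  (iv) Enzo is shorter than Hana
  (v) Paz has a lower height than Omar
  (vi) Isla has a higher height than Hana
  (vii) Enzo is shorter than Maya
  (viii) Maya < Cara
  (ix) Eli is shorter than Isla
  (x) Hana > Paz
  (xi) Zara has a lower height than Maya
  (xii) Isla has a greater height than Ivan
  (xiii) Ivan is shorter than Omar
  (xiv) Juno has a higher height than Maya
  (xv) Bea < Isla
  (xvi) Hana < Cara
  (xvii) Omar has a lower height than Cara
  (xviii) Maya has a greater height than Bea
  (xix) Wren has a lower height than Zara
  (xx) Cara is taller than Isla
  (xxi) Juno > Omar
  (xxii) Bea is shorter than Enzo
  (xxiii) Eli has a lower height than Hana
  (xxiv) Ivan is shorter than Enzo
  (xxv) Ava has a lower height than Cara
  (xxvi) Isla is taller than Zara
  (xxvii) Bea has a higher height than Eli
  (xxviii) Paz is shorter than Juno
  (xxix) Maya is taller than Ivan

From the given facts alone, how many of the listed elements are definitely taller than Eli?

9

From Eli the given relations immediately reach Paz, Bea, Hana, Isla.
From those, Enzo, Omar, Maya, Juno, Cara — 9 in total.
Nothing else is reachable above Eli; 9 in all.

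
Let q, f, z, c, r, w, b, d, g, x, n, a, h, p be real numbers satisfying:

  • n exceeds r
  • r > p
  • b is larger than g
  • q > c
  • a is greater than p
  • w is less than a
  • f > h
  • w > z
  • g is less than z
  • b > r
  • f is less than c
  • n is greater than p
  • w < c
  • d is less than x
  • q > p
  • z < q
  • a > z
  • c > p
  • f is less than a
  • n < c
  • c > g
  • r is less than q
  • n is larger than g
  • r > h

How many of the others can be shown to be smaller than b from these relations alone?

4

The elements the relations force below b are p, g, h, r — no chain reaches any other.
That is 4.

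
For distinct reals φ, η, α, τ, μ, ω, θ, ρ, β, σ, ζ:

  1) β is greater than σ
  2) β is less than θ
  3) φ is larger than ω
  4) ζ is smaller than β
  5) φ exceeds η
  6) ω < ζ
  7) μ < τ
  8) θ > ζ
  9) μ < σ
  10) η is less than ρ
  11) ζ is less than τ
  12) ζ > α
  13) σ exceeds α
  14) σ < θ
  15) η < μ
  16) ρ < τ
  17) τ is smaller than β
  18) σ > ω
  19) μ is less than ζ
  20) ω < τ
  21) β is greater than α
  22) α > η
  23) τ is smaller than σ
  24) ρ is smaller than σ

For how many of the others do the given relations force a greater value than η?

9

The elements the relations force above η are ρ, μ, α, ζ, φ, τ, σ, β, θ — no chain reaches any other.
That is 9.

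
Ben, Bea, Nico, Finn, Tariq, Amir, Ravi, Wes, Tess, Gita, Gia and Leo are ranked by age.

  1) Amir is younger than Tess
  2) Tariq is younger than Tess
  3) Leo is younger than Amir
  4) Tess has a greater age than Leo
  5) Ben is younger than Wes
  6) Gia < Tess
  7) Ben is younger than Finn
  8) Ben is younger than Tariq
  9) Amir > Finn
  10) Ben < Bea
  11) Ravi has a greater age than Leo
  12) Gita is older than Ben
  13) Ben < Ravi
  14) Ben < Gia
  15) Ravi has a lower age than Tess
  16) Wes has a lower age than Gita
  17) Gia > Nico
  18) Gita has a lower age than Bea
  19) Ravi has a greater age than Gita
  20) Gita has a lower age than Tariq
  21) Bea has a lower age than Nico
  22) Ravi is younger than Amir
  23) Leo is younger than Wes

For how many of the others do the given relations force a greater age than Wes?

8

Directly above Wes: Gita.
One step further: Tariq, Bea, Ravi (4 so far).
One step further: Nico, Amir, Tess (7 so far).
One step further: Gia (8 so far).
Nothing else is reachable above Wes; 8 in all.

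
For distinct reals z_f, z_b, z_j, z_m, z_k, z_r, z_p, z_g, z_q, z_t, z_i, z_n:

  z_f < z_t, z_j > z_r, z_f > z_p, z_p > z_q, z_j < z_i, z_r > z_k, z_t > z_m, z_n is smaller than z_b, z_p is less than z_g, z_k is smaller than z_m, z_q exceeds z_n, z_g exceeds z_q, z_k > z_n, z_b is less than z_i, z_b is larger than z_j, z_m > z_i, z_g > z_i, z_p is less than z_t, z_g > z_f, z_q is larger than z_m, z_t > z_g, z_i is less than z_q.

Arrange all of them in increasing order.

z_n < z_k < z_r < z_j < z_b < z_i < z_m < z_q < z_p < z_f < z_g < z_t

The consecutive links are each given: z_n < z_k; z_k < z_r; z_r < z_j; z_j < z_b; z_b < z_i; z_i < z_m; z_m < z_q; z_q < z_p; z_p < z_f; z_f < z_g; z_g < z_t.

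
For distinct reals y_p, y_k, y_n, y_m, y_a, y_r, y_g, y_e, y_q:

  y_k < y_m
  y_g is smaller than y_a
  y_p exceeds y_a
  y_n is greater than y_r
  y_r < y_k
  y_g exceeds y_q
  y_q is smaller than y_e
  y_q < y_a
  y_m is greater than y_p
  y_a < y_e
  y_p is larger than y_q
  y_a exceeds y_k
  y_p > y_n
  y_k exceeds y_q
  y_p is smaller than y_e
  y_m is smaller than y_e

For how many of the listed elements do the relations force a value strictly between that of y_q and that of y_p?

3

Chaining upward from y_q reaches: y_g, y_k, y_a, y_m, y_e.
Chaining downward from y_p reaches: y_r, y_g, y_n, y_k, y_a.
Strictly between y_q and y_p are those in both lists: y_g, y_k, y_a — 3 elements.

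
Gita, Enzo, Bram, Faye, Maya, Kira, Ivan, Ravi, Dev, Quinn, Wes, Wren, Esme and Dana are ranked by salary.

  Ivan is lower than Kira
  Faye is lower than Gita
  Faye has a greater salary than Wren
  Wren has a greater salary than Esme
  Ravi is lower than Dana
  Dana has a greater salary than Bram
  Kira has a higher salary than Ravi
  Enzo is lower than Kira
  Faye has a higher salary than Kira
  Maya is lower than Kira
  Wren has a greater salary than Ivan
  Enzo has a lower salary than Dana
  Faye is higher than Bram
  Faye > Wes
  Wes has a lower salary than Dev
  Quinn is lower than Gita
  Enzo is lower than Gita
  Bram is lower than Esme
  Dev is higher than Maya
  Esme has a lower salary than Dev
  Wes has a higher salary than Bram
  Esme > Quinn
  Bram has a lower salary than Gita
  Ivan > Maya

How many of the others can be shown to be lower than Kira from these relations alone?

4

The elements the relations force below Kira are Maya, Ivan, Enzo, Ravi — no chain reaches any other.
That is 4.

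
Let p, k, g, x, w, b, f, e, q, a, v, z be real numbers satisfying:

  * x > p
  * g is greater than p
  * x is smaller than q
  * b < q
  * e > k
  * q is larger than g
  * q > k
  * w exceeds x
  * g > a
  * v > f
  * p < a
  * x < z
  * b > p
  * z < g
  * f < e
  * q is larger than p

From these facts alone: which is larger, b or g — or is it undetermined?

undetermined

Following every chain through b: above b we get q; below b we get p.
g is not reached, and no chain runs the other way from g to b.
So the given relations leave the order of b and g undetermined.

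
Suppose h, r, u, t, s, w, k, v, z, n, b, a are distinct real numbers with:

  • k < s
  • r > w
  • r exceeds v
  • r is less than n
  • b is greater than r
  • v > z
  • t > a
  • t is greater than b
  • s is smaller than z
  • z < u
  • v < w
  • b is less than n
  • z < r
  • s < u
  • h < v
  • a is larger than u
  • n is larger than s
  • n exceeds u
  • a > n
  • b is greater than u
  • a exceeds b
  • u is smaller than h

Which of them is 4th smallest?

u

Piecing the relations together gives one ordering: k < s < z < u < h < v < w < r < b < n < a < t.
The 4th smallest is u.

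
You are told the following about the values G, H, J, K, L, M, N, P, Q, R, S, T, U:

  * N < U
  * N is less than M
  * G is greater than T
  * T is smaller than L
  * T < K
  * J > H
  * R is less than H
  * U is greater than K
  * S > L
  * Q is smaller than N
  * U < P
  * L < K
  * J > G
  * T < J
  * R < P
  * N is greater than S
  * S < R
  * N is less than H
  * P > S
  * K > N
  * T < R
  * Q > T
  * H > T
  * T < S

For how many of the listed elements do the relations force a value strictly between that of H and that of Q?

1

The relations place Q below H. An element lies strictly between them when it is forced above Q and also forced below H.
Above Q: {N, K, U, M, J, P}. Below H: {T, L, S, N, R}.
Intersection: {N} — 1.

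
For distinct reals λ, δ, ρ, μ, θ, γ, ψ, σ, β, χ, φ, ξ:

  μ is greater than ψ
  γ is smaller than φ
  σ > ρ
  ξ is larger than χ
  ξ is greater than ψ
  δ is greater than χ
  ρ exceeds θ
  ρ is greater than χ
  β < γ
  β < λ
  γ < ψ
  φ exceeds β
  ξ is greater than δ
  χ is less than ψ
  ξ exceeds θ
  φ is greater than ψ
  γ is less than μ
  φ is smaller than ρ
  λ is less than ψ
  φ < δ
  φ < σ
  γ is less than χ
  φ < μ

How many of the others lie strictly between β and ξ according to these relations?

6

The relations place β below ξ. An element lies strictly between them when it is forced above β and also forced below ξ.
Above β: {γ, λ, χ, ψ, φ, μ, ρ, σ, δ}. Below ξ: {θ, γ, λ, χ, ψ, φ, δ}.
Intersection: {γ, λ, χ, ψ, φ, δ} — 6.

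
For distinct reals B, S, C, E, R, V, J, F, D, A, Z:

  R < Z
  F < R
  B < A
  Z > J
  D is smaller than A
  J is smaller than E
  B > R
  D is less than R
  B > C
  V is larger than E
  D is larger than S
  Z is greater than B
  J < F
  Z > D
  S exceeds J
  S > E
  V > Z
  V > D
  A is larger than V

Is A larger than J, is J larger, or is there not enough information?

A

J < E and E < S give J < S.
With S < D: J < E < S < D.
With D < R: J < E < S < D < R.
With R < B: J < E < S < D < R < B.
Then B < Z extends the chain to Z.
With Z < V: J < E < S < D < R < B < Z < V.
Then V < A extends the chain to A.
So A is larger.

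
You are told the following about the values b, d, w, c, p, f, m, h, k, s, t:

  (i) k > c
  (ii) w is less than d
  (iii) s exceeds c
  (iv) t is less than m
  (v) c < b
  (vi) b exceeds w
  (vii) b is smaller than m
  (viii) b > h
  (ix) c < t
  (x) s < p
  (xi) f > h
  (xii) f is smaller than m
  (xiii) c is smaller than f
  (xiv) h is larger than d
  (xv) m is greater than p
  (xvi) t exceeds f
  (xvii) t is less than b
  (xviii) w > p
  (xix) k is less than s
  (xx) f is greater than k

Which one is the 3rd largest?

t

Chaining the given pairs: c < k < s < p < w < d < h < f < t < b < m.
Counting 3 from the largest end gives t.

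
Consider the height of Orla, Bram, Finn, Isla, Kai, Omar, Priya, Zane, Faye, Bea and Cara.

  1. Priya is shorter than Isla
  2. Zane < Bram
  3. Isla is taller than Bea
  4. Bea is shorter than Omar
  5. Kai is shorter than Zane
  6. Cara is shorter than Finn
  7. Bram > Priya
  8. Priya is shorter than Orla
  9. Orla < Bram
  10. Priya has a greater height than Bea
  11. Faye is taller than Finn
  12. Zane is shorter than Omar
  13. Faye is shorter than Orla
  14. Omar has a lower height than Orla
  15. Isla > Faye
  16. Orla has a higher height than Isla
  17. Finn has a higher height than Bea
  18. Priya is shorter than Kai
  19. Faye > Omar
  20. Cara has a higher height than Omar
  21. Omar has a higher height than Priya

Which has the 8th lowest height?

Chaining the given pairs: Bea < Priya < Kai < Zane < Omar < Cara < Finn < Faye < Isla < Orla < Bram.
Counting 8 from the smallest end gives Faye.

Faye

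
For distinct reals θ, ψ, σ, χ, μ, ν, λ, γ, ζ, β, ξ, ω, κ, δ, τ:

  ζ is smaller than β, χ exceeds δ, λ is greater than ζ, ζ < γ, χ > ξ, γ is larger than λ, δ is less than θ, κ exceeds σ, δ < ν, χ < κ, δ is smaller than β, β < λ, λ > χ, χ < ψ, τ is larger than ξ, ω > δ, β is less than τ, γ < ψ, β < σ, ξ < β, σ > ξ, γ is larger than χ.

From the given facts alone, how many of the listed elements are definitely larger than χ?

4

From χ the given relations immediately reach λ, γ, κ, ψ.
No other element is forced above χ by the given relations, so the count is 4.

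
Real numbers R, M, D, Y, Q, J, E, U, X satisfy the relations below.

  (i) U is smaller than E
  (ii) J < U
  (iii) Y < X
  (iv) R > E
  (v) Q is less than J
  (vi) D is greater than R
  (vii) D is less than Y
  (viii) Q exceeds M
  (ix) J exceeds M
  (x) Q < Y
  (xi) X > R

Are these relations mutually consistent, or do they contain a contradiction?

Every relation is compatible with M < Q < J < U < E < R < D < Y < X; the set is consistent.

consistent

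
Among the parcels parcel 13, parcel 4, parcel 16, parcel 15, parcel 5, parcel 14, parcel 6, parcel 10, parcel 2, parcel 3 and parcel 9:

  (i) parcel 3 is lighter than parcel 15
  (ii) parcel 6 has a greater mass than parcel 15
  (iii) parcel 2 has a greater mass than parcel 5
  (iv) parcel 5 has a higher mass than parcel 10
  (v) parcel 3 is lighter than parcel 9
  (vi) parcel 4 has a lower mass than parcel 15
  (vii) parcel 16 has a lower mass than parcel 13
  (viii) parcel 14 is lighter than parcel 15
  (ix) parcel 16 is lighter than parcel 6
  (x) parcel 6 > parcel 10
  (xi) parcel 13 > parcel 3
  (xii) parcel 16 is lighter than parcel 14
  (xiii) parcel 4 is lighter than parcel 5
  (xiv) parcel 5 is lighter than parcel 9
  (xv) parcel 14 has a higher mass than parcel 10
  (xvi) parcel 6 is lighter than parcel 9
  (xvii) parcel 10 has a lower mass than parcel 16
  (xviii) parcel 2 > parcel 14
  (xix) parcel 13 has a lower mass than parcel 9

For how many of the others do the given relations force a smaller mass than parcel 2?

5

Directly below parcel 2: parcel 14, parcel 5.
One step further: parcel 10, parcel 16, parcel 4 (5 so far).
No other element is forced below parcel 2 by the given relations, so the count is 5.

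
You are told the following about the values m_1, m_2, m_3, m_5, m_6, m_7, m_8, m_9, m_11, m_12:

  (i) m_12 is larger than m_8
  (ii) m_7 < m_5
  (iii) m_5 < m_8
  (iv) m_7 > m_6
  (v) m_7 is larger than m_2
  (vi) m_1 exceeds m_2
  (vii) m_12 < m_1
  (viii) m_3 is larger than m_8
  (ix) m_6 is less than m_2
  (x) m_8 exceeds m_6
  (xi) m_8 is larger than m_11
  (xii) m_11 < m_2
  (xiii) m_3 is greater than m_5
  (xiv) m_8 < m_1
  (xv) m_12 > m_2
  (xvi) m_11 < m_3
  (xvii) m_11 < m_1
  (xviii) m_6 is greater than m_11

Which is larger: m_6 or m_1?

m_1

m_6 < m_2 and m_2 < m_7 give m_6 < m_7.
Then m_7 < m_5 extends the chain to m_5.
With m_5 < m_8: m_6 < m_2 < m_7 < m_5 < m_8.
Then m_8 < m_1 extends the chain to m_1.
So m_6 < m_1; m_1 is the larger of the two.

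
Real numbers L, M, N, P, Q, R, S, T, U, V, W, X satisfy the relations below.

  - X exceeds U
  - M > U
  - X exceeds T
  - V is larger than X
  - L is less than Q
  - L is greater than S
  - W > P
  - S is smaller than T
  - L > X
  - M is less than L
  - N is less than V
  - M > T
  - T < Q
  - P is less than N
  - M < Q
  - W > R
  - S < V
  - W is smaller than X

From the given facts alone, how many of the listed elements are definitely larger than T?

5

The elements the relations force above T are X, M, L, V, Q — no chain reaches any other.
That is 5.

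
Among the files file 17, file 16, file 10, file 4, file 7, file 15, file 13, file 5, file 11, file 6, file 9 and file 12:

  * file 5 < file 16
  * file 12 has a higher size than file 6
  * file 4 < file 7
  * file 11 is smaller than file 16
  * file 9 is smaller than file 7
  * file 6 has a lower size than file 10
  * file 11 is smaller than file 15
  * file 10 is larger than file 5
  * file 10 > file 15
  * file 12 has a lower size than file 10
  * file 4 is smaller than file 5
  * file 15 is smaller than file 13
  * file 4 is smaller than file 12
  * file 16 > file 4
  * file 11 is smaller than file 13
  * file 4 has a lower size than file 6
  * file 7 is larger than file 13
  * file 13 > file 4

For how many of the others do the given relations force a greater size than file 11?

The elements the relations force above file 11 are file 15, file 16, file 13, file 7, file 10 — no chain reaches any other.
That is 5.

5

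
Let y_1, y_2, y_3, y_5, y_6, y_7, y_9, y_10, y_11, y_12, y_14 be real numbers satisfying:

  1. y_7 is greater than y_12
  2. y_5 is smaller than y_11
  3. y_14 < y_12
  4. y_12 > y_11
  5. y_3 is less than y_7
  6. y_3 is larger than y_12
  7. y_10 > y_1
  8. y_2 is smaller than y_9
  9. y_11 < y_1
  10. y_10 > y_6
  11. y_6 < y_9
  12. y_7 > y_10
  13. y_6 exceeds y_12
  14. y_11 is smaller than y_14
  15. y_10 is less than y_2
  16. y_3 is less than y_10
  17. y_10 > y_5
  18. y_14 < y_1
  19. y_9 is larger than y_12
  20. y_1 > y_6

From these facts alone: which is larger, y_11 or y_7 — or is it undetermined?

y_11 < y_14 and y_14 < y_12 give y_11 < y_12.
Then y_12 < y_6 extends the chain to y_6.
With y_6 < y_1: y_11 < y_14 < y_12 < y_6 < y_1.
With y_1 < y_10: y_11 < y_14 < y_12 < y_6 < y_1 < y_10.
Then y_10 < y_7 extends the chain to y_7.
So y_7 is larger.

y_7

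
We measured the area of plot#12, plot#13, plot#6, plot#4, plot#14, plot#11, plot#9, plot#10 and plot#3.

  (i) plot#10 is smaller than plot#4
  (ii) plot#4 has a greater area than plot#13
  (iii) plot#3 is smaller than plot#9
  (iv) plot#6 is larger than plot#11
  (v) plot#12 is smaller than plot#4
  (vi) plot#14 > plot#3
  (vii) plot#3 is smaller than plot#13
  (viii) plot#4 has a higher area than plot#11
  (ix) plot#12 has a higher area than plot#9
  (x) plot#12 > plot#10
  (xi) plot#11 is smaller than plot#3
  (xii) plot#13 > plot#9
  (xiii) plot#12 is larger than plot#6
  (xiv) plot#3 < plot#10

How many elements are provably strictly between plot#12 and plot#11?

The relations place plot#11 below plot#12. An element lies strictly between them when it is forced above plot#11 and also forced below plot#12.
Above plot#11: {plot#3, plot#10, plot#14, plot#9, plot#13, plot#6, plot#4}. Below plot#12: {plot#3, plot#10, plot#9, plot#6}.
Intersection: {plot#3, plot#10, plot#9, plot#6} — 4.

4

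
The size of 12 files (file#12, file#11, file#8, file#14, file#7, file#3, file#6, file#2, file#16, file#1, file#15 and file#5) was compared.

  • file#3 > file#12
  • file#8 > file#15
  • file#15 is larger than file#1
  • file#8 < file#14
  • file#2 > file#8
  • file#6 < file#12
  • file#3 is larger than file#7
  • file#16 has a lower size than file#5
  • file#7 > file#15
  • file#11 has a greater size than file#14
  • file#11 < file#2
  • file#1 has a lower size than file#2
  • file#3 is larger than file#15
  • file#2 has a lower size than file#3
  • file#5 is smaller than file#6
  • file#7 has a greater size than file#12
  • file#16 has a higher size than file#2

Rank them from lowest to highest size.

Nothing is placed below file#1, so it is least; from there file#1 < file#15; file#15 < file#8; file#8 < file#14; file#14 < file#11; file#11 < file#2; file#2 < file#16; file#16 < file#5; file#5 < file#6; file#6 < file#12; file#12 < file#7; file#7 < file#3, each given directly.

file#1 < file#15 < file#8 < file#14 < file#11 < file#2 < file#16 < file#5 < file#6 < file#12 < file#7 < file#3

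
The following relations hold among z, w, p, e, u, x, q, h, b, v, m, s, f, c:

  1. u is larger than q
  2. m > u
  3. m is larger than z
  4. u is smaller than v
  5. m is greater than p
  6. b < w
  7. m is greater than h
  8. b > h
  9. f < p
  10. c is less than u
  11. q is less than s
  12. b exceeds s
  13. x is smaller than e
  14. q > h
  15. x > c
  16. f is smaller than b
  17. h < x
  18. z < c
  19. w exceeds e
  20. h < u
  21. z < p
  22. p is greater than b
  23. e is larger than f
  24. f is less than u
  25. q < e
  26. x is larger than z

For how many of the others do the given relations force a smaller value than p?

6

From p the given relations immediately reach f, z, b.
From those, h, s — 5 in total.
From those, q — 6 in total.
No other element is forced below p by the given relations, so the count is 6.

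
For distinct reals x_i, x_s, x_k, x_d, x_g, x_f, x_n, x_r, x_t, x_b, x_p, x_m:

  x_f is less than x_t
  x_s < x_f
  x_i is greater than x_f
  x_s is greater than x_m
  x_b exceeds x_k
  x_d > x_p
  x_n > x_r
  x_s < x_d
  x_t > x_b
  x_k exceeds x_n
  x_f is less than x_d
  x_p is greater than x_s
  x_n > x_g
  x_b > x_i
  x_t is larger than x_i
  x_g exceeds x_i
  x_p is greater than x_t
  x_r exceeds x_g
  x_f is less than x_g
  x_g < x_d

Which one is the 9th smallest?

x_b

Piecing the relations together gives one ordering: x_m < x_s < x_f < x_i < x_g < x_r < x_n < x_k < x_b < x_t < x_p < x_d.
The 9th smallest is x_b.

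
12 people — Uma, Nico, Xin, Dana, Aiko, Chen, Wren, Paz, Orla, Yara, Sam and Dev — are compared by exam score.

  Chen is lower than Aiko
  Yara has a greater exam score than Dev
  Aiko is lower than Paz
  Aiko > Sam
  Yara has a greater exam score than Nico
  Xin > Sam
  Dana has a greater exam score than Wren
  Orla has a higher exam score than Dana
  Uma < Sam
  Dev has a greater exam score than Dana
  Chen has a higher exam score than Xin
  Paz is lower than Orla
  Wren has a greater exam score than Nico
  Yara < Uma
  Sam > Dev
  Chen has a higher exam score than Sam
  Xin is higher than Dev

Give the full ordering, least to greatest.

Nico < Wren < Dana < Dev < Yara < Uma < Sam < Xin < Chen < Aiko < Paz < Orla

The consecutive links are each given: Nico < Wren; Wren < Dana; Dana < Dev; Dev < Yara; Yara < Uma; Uma < Sam; Sam < Xin; Xin < Chen; Chen < Aiko; Aiko < Paz; Paz < Orla.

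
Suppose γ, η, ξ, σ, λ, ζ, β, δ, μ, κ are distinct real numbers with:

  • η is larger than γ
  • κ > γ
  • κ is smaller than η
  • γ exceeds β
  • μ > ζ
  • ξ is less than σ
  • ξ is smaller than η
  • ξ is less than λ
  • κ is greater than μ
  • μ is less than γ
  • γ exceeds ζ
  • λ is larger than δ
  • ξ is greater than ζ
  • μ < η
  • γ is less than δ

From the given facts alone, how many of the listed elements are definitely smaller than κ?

From κ the given relations immediately reach μ, γ.
From those, ζ, β — 4 in total.
No other element is forced below κ by the given relations, so the count is 4.

4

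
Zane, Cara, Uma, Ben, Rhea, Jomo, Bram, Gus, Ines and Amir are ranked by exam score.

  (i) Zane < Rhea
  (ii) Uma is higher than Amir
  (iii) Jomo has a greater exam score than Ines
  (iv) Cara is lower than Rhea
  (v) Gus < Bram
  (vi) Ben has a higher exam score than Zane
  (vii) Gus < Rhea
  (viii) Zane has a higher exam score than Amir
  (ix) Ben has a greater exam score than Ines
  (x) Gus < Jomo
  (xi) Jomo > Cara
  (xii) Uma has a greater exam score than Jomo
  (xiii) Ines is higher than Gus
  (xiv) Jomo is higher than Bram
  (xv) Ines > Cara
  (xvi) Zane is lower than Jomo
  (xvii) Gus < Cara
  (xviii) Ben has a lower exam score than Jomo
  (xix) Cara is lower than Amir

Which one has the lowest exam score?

Chaining upward from Gus: directly above it, Cara, Ines, Bram, Rhea, Jomo; then Amir, Ben, Uma; then Zane.
That covers every other element, and nothing is given below Gus, so Gus is the lowest exam score.

Gus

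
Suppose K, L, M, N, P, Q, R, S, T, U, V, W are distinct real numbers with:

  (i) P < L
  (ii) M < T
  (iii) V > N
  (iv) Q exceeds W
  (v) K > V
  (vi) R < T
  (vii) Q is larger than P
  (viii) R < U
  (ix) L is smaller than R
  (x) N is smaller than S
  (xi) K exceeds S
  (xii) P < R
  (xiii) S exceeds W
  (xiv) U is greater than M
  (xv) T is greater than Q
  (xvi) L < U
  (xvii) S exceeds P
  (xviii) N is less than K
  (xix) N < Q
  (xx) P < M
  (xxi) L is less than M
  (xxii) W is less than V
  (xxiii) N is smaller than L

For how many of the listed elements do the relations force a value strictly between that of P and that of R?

1

Chaining upward from P reaches: L, S, M, Q, U, K, T.
Chaining downward from R reaches: N, L.
Strictly between P and R are those in both lists: L — 1 element.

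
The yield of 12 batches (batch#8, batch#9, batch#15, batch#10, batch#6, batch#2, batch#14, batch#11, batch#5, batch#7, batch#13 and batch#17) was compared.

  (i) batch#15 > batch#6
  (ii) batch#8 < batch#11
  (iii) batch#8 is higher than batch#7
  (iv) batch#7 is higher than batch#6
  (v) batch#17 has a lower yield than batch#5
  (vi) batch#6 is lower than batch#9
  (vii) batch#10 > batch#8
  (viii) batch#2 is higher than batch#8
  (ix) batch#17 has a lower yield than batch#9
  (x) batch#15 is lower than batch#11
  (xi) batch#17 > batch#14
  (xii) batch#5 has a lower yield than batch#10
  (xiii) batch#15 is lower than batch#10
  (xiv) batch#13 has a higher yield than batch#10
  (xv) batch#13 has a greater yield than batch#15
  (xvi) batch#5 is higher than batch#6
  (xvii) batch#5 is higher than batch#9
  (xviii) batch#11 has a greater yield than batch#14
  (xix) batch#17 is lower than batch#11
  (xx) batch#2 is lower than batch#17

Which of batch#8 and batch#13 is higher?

Chaining the given relations: batch#8 < batch#2 < batch#17 < batch#9 < batch#5 < batch#10 < batch#13.
So batch#8 < batch#13; batch#13 is the higher of the two.

batch#13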